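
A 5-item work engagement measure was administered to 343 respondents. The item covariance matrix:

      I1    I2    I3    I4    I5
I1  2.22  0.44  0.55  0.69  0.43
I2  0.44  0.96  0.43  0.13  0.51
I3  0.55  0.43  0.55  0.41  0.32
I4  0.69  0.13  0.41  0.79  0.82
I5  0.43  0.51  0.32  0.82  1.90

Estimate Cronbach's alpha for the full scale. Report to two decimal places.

Σσᵢ² = 2.22 + 0.96 + 0.55 + 0.79 + 1.90 = 6.42
Σ_{i<j} σ_ij = 4.73
total variance = 6.42 + 2 × 4.73 = 15.88
α = (k/(k−1))·(1 − Σσᵢ²/total variance) = (5/4)·(1 − 6.42/15.88) = 0.74

α = 0.74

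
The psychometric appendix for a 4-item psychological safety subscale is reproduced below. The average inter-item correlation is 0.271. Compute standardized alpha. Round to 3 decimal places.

standardized alpha = 0.598

Standardized α = k·r̄ / (1 + (k−1)·r̄) = 4 × 0.271 / (1 + 3 × 0.271)
  = 1.0840 / 1.8130 = 0.598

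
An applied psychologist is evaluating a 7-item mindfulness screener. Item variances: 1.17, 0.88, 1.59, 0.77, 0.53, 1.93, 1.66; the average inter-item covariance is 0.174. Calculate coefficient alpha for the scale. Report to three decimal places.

sum of item variances = 1.17 + 0.88 + 1.59 + 0.77 + 0.53 + 1.93 + 1.66 = 8.53
Sum of the 21 distinct covariances = 21 × 0.174 = 3.654
σ²_T = sum of item variances + 2·Σcov = 8.53 + 2 × 3.654 = 15.838
α = (7/6)·(1 − 8.53/15.838) = 0.538

α = 0.538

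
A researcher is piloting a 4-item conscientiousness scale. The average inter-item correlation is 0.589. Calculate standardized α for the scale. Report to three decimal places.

Standardized α = k·r̄ / (1 + (k−1)·r̄) = 4 × 0.589 / (1 + 3 × 0.589)
  = 2.3560 / 2.7670 = 0.851

α = 0.851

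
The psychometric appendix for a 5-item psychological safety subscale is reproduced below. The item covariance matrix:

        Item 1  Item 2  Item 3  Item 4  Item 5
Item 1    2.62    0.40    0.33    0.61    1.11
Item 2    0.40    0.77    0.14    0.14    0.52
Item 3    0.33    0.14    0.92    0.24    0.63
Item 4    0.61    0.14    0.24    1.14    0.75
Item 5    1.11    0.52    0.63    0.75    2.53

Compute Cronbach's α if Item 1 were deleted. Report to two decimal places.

Cronbach's α = 0.63

Remaining items: Item 2, Item 3, Item 4, Item 5 (k = 4).
ΣVar(i) = 0.77 + 0.92 + 1.14 + 2.53 = 5.36
total variance = 5.36 + 2 × 2.42 = 10.20
α (item deleted) = (4/3)·(1 − 5.36/10.20) = 0.63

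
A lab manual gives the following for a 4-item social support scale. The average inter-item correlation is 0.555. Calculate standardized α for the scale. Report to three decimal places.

Standardized α = k·r̄ / (1 + (k−1)·r̄) = 4 × 0.555 / (1 + 3 × 0.555)
  = 2.2200 / 2.6650 = 0.833

α = 0.833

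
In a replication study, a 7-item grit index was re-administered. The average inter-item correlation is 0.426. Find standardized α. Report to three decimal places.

α = 0.839

Standardized α = k·r̄ / (1 + (k−1)·r̄) = 7 × 0.426 / (1 + 6 × 0.426)
  = 2.9820 / 3.5560 = 0.839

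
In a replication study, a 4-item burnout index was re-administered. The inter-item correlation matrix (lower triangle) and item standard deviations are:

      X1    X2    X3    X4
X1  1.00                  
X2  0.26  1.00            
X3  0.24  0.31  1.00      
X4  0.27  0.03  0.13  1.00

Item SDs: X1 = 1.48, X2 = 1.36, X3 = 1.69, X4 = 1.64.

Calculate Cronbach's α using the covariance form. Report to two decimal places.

Σσ²ᵢ = 1.48² + 1.36² + 1.69² + 1.64² = 9.5857
Covariances σ_ij = r_ij · s_i · s_j:
  σ(X1,X2) = 0.26 × 1.48 × 1.36 = 0.5233
  σ(X1,X3) = 0.24 × 1.48 × 1.69 = 0.6003
  σ(X1,X4) = 0.27 × 1.48 × 1.64 = 0.6553
  σ(X2,X3) = 0.31 × 1.36 × 1.69 = 0.7125
  σ(X2,X4) = 0.03 × 1.36 × 1.64 = 0.0669
  σ(X3,X4) = 0.13 × 1.69 × 1.64 = 0.3603
σ²_T = Σσ²ᵢ + 2·Σσ_ij = 9.5857 + 2 × 2.9186 = 15.4229
α = (4/3)·(1 − 9.5857/15.4229) = 0.50

α = 0.50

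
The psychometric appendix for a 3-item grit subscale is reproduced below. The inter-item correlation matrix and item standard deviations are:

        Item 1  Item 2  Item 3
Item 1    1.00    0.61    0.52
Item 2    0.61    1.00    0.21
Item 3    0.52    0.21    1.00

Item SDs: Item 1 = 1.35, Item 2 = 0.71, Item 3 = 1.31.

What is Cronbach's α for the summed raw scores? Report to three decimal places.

α = 0.685

Σσ²ᵢ = 1.35² + 0.71² + 1.31² = 4.0427
Covariances σ_ij = r_ij · s_i · s_j:
  σ(Item 1,Item 2) = 0.61 × 1.35 × 0.71 = 0.5847
  σ(Item 1,Item 3) = 0.52 × 1.35 × 1.31 = 0.9196
  σ(Item 2,Item 3) = 0.21 × 0.71 × 1.31 = 0.1953
σ²_T = Σσ²ᵢ + 2·Σσ_ij = 4.0427 + 2 × 1.6996 = 7.4419
α = (3/2)·(1 − 4.0427/7.4419) = 0.685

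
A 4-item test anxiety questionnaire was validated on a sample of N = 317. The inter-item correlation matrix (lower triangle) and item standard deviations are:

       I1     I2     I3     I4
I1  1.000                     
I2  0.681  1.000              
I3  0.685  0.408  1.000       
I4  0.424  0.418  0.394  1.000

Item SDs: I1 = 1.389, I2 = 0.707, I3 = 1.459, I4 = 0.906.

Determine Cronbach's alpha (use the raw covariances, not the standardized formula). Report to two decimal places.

Σσ²ᵢ = 1.389² + 0.707² + 1.459² + 0.906² = 5.3787
Covariances σ_ij = r_ij · s_i · s_j:
  σ(I1,I2) = 0.681 × 1.389 × 0.707 = 0.6688
  σ(I1,I3) = 0.685 × 1.389 × 1.459 = 1.3882
  σ(I1,I4) = 0.424 × 1.389 × 0.906 = 0.5336
  σ(I2,I3) = 0.408 × 0.707 × 1.459 = 0.4209
  σ(I2,I4) = 0.418 × 0.707 × 0.906 = 0.2677
  σ(I3,I4) = 0.394 × 1.459 × 0.906 = 0.5208
σ²_T = Σσ²ᵢ + 2·Σσ_ij = 5.3787 + 2 × 3.8000 = 12.9787
α = (4/3)·(1 − 5.3787/12.9787) = 0.78

α = 0.78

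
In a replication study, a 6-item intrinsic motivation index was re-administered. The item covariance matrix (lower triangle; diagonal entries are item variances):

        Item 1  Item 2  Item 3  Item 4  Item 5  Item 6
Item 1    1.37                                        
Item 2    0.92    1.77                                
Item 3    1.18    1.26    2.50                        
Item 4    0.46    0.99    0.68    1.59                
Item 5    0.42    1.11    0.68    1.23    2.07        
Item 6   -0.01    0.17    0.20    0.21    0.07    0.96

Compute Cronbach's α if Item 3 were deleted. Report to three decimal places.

Remaining items: Item 1, Item 2, Item 4, Item 5, Item 6 (k = 5).
Σσ²ᵢ = 1.37 + 1.77 + 1.59 + 2.07 + 0.96 = 7.76
Var(T) = 7.76 + 2 × 5.57 = 18.90
α (item deleted) = (5/4)·(1 − 7.76/18.90) = 0.737

Cronbach's α = 0.737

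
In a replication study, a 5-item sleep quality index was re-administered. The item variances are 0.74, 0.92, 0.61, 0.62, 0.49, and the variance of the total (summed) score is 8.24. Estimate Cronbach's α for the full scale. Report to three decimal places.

α = 0.737

ΣVar(i) = 0.74 + 0.92 + 0.61 + 0.62 + 0.49 = 3.38
α = (k/(k−1))·(1 − ΣVar(i)/Var(T)) = (5/4)·(1 − 3.38/8.24) = 0.737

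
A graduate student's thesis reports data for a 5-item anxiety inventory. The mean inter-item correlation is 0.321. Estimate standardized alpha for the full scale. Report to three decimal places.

Standardized α = k·r̄ / (1 + (k−1)·r̄) = 5 × 0.321 / (1 + 4 × 0.321)
  = 1.6050 / 2.2840 = 0.703

α = 0.703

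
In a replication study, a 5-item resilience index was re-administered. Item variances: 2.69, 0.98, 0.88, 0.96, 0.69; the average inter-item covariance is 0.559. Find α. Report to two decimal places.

α = 0.80

Σσ²ᵢ = 2.69 + 0.98 + 0.88 + 0.96 + 0.69 = 6.20
Sum of the 10 distinct covariances = 10 × 0.559 = 5.590
Var(T) = Σσ²ᵢ + 2·Σcov = 6.20 + 2 × 5.590 = 17.380
α = (5/4)·(1 − 6.20/17.380) = 0.80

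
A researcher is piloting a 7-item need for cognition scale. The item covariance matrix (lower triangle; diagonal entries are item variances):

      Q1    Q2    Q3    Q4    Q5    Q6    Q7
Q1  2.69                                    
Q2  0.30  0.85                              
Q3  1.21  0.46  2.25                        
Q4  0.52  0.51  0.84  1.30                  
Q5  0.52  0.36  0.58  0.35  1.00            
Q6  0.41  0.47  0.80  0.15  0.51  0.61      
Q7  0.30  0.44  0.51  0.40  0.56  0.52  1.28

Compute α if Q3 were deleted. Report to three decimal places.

α = 0.745

Remaining items: Q1, Q2, Q4, Q5, Q6, Q7 (k = 6).
ΣVar(i) = 2.69 + 0.85 + 1.30 + 1.00 + 0.61 + 1.28 = 7.73
σ²_T = 7.73 + 2 × 6.32 = 20.37
α (item deleted) = (6/5)·(1 − 7.73/20.37) = 0.745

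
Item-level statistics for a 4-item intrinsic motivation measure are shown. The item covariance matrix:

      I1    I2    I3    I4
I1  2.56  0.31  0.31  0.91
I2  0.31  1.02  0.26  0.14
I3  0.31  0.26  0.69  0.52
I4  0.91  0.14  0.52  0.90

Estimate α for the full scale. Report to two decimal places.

Σσᵢ² = 2.56 + 1.02 + 0.69 + 0.90 = 5.17
Sum of off-diagonal covariances = 2.45
σ²_total = 5.17 + 2 × 2.45 = 10.07
α = (k/(k−1))·(1 − Σσᵢ²/σ²_total) = (4/3)·(1 − 5.17/10.07) = 0.65

α = 0.65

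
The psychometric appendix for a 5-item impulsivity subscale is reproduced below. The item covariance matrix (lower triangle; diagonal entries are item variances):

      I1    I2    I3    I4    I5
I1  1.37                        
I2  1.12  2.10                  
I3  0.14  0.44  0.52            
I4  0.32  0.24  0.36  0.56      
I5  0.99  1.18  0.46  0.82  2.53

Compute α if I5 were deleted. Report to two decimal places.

Remaining items: I1, I2, I3, I4 (k = 4).
ΣVar(i) = 1.37 + 2.10 + 0.52 + 0.56 = 4.55
total variance = 4.55 + 2 × 2.62 = 9.79
α (item deleted) = (4/3)·(1 − 4.55/9.79) = 0.71

α = 0.71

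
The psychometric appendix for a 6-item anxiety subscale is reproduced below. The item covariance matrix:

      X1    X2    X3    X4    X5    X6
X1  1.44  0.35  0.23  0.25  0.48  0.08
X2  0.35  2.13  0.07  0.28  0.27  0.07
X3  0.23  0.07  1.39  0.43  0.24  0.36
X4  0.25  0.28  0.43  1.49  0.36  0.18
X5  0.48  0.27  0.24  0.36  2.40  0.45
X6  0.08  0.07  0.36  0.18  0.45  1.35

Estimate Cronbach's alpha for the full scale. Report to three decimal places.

α = 0.535

ΣVar(i) = 1.44 + 2.13 + 1.39 + 1.49 + 2.40 + 1.35 = 10.20
Σ_{i<j} σ_ij = 4.10
σ²_T = 10.20 + 2 × 4.10 = 18.40
α = (k/(k−1))·(1 − ΣVar(i)/σ²_T) = (6/5)·(1 − 10.20/18.40) = 0.535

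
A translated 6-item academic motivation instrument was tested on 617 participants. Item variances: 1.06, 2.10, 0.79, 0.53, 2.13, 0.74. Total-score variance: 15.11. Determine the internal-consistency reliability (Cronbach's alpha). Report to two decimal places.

α = 0.62

ΣVar(i) = 1.06 + 2.10 + 0.79 + 0.53 + 2.13 + 0.74 = 7.35
α = (k/(k−1))·(1 − ΣVar(i)/σ²_total) = (6/5)·(1 − 7.35/15.11) = 0.62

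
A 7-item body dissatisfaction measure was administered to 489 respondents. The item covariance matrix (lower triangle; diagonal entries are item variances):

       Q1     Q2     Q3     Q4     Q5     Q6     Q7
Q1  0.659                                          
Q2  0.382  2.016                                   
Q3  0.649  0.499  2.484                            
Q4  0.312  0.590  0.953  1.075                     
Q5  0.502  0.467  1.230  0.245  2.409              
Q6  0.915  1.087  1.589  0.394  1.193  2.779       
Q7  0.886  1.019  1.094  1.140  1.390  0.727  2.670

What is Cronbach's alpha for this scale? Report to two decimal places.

Σσᵢ² = 0.659 + 2.016 + 2.484 + 1.075 + 2.409 + 2.779 + 2.670 = 14.092
Σ_{i<j} σ_ij = 17.263
Var(T) = 14.092 + 2 × 17.263 = 48.618
α = (k/(k−1))·(1 − Σσᵢ²/Var(T)) = (7/6)·(1 − 14.092/48.618) = 0.83

α = 0.83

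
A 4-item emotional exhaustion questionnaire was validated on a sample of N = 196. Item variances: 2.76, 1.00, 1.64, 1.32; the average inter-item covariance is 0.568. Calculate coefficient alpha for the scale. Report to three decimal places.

sum of item variances = 2.76 + 1.00 + 1.64 + 1.32 = 6.72
Sum of the 6 distinct covariances = 6 × 0.568 = 3.408
total variance = sum of item variances + 2·Σcov = 6.72 + 2 × 3.408 = 13.536
α = (4/3)·(1 − 6.72/13.536) = 0.671

coefficient alpha = 0.671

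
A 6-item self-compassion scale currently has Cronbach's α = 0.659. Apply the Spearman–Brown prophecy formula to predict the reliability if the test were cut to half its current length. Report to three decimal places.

predicted reliability = 0.491

Length factor m = 1/2
α' = m·α / (1 − (1−m)·α)
   = 1/2 × 0.659 / (1 − (1 − 1/2) × 0.659)
   = 0.3295 / 0.6705 = 0.491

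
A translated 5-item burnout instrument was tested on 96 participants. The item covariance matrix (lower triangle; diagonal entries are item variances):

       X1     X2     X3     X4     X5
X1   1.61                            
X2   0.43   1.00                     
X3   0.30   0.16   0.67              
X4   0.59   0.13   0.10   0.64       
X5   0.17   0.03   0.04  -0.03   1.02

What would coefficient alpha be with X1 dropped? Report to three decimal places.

coefficient alpha = 0.274

Remaining items: X2, X3, X4, X5 (k = 4).
Σσ²ᵢ = 1.00 + 0.67 + 0.64 + 1.02 = 3.33
σ²_T = 3.33 + 2 × 0.43 = 4.19
α (item deleted) = (4/3)·(1 − 3.33/4.19) = 0.274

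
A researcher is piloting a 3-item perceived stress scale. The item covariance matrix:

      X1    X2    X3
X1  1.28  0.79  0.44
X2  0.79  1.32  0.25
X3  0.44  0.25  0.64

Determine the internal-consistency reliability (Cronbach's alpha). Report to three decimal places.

Cronbach's alpha = 0.716

ΣVar(i) = 1.28 + 1.32 + 0.64 = 3.24
Sum of off-diagonal covariances = 1.48
total variance = 3.24 + 2 × 1.48 = 6.20
α = (k/(k−1))·(1 − ΣVar(i)/total variance) = (3/2)·(1 − 3.24/6.20) = 0.716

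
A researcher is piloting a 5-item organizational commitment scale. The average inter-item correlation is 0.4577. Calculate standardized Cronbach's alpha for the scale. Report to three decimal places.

α = 0.808

Standardized α = k·r̄ / (1 + (k−1)·r̄) = 5 × 0.4577 / (1 + 4 × 0.4577)
  = 2.2885 / 2.8308 = 0.808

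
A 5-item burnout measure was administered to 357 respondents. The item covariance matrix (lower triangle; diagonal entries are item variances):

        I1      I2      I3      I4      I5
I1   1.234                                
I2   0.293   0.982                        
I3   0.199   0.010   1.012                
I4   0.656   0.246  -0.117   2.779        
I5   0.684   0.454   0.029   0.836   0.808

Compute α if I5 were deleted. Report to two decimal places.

α = 0.40

Remaining items: I1, I2, I3, I4 (k = 4).
Σσ²ᵢ = 1.234 + 0.982 + 1.012 + 2.779 = 6.007
σ²_T = 6.007 + 2 × 1.287 = 8.581
α (item deleted) = (4/3)·(1 − 6.007/8.581) = 0.40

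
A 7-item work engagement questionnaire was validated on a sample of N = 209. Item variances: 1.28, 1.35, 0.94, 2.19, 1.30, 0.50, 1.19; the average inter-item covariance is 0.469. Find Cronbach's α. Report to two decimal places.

Cronbach's α = 0.81

Σσᵢ² = 1.28 + 1.35 + 0.94 + 2.19 + 1.30 + 0.50 + 1.19 = 8.75
Sum of the 21 distinct covariances = 21 × 0.469 = 9.849
σ²_T = Σσᵢ² + 2·Σcov = 8.75 + 2 × 9.849 = 28.448
α = (7/6)·(1 − 8.75/28.448) = 0.81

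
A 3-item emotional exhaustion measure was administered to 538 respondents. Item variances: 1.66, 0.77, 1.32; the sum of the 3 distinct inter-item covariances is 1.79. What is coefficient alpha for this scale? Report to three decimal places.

coefficient alpha = 0.733

Σσ²ᵢ = 1.66 + 0.77 + 1.32 = 3.75
Sum of distinct covariances = 1.79
Var(T) = Σσ²ᵢ + 2·Σcov = 3.75 + 2 × 1.79 = 7.33
α = (3/2)·(1 − 3.75/7.33) = 0.733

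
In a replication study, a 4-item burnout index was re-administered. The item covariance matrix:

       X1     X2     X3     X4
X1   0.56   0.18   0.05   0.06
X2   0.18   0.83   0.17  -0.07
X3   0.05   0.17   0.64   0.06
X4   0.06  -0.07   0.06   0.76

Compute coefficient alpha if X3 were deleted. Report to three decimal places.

Remaining items: X1, X2, X4 (k = 3).
ΣVar(i) = 0.56 + 0.83 + 0.76 = 2.15
σ²_T = 2.15 + 2 × 0.17 = 2.49
α (item deleted) = (3/2)·(1 − 2.15/2.49) = 0.205

coefficient alpha = 0.205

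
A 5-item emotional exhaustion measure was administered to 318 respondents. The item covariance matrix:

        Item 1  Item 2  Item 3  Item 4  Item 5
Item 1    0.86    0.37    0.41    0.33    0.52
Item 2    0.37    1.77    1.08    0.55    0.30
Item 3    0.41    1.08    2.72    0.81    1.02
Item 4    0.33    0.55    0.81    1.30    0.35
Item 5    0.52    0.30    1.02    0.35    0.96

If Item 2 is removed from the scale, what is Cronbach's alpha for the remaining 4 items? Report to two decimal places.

Remaining items: Item 1, Item 3, Item 4, Item 5 (k = 4).
sum of item variances = 0.86 + 2.72 + 1.30 + 0.96 = 5.84
σ²_T = 5.84 + 2 × 3.44 = 12.72
α (item deleted) = (4/3)·(1 − 5.84/12.72) = 0.72

Cronbach's alpha = 0.72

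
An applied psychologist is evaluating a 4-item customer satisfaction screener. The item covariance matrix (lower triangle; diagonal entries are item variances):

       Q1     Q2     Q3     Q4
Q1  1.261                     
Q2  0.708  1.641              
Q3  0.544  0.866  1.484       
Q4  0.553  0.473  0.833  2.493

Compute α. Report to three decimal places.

sum of item variances = 1.261 + 1.641 + 1.484 + 2.493 = 6.879
Sum of off-diagonal covariances = 3.977
σ²_total = 6.879 + 2 × 3.977 = 14.833
α = (k/(k−1))·(1 − sum of item variances/σ²_total) = (4/3)·(1 − 6.879/14.833) = 0.715

α = 0.715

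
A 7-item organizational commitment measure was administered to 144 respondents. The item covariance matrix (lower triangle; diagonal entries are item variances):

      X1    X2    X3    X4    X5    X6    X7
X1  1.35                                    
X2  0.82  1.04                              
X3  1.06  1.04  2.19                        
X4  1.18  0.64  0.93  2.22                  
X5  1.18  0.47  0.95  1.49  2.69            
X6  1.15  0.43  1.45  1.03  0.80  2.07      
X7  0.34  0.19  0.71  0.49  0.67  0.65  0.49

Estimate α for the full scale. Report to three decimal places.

Σσ²ᵢ = 1.35 + 1.04 + 2.19 + 2.22 + 2.69 + 2.07 + 0.49 = 12.05
Σ_{i<j} σ_ij = 17.67
Var(T) = 12.05 + 2 × 17.67 = 47.39
α = (k/(k−1))·(1 − Σσ²ᵢ/Var(T)) = (7/6)·(1 − 12.05/47.39) = 0.870

α = 0.870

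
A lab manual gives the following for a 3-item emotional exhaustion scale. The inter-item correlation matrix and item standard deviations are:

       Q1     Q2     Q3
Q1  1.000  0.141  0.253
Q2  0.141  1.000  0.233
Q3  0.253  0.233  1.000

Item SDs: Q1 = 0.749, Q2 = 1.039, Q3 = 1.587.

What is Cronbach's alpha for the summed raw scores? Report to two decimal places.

α = 0.41

Σσ²ᵢ = 0.749² + 1.039² + 1.587² = 4.1591
Covariances σ_ij = r_ij · s_i · s_j:
  σ(Q1,Q2) = 0.141 × 0.749 × 1.039 = 0.1097
  σ(Q1,Q3) = 0.253 × 0.749 × 1.587 = 0.3007
  σ(Q2,Q3) = 0.233 × 1.039 × 1.587 = 0.3842
σ²_T = Σσ²ᵢ + 2·Σσ_ij = 4.1591 + 2 × 0.7946 = 5.7483
α = (3/2)·(1 − 4.1591/5.7483) = 0.41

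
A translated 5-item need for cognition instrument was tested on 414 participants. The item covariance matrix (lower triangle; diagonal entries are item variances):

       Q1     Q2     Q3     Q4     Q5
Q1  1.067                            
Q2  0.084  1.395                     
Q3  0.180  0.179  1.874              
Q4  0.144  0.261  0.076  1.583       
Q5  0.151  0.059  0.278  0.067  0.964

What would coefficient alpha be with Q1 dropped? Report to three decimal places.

coefficient alpha = 0.320

Remaining items: Q2, Q3, Q4, Q5 (k = 4).
Σσᵢ² = 1.395 + 1.874 + 1.583 + 0.964 = 5.816
σ²_T = 5.816 + 2 × 0.920 = 7.656
α (item deleted) = (4/3)·(1 − 5.816/7.656) = 0.320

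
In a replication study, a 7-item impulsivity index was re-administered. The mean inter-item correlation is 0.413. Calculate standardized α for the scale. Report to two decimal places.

Standardized α = k·r̄ / (1 + (k−1)·r̄) = 7 × 0.413 / (1 + 6 × 0.413)
  = 2.8910 / 3.4780 = 0.83

α = 0.83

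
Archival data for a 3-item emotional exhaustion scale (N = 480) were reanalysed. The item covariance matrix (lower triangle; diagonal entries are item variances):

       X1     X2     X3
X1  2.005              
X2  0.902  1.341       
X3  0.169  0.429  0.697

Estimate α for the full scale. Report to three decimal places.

sum of item variances = 2.005 + 1.341 + 0.697 = 4.043
Sum of off-diagonal covariances = 1.500
σ²_total = 4.043 + 2 × 1.500 = 7.043
α = (k/(k−1))·(1 − sum of item variances/σ²_total) = (3/2)·(1 − 4.043/7.043) = 0.639

α = 0.639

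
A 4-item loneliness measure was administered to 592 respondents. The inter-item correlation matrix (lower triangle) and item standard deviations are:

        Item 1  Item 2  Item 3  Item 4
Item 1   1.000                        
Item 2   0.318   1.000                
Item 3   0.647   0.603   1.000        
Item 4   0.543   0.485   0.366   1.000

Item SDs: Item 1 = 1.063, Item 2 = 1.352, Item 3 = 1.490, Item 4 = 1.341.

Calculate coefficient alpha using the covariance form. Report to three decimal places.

α = 0.791

Σσ²ᵢ = 1.063² + 1.352² + 1.490² + 1.341² = 6.9763
Covariances σ_ij = r_ij · s_i · s_j:
  σ(Item 1,Item 2) = 0.318 × 1.063 × 1.352 = 0.4570
  σ(Item 1,Item 3) = 0.647 × 1.063 × 1.490 = 1.0248
  σ(Item 1,Item 4) = 0.543 × 1.063 × 1.341 = 0.7740
  σ(Item 2,Item 3) = 0.603 × 1.352 × 1.490 = 1.2147
  σ(Item 2,Item 4) = 0.485 × 1.352 × 1.341 = 0.8793
  σ(Item 3,Item 4) = 0.366 × 1.490 × 1.341 = 0.7313
σ²_T = Σσ²ᵢ + 2·Σσ_ij = 6.9763 + 2 × 5.0811 = 17.1385
α = (4/3)·(1 − 6.9763/17.1385) = 0.791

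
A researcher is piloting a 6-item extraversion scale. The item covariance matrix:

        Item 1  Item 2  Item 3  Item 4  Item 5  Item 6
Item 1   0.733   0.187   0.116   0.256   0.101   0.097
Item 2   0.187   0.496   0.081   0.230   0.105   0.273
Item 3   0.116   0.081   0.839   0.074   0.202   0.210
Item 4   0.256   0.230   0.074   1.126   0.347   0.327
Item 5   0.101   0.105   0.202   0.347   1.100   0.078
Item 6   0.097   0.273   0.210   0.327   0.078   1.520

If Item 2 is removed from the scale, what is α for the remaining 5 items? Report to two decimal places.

Remaining items: Item 1, Item 3, Item 4, Item 5, Item 6 (k = 5).
Σσᵢ² = 0.733 + 0.839 + 1.126 + 1.100 + 1.520 = 5.318
σ²_T = 5.318 + 2 × 1.808 = 8.934
α (item deleted) = (5/4)·(1 − 5.318/8.934) = 0.51

α = 0.51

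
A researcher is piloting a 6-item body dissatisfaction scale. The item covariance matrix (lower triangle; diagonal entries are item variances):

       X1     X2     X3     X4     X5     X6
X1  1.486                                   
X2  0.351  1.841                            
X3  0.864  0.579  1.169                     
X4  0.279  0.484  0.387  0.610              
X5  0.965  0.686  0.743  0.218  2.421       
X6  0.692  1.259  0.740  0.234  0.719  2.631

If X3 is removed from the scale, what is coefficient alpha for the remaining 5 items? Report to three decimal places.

coefficient alpha = 0.709

Remaining items: X1, X2, X4, X5, X6 (k = 5).
sum of item variances = 1.486 + 1.841 + 0.610 + 2.421 + 2.631 = 8.989
Var(T) = 8.989 + 2 × 5.887 = 20.763
α (item deleted) = (5/4)·(1 − 8.989/20.763) = 0.709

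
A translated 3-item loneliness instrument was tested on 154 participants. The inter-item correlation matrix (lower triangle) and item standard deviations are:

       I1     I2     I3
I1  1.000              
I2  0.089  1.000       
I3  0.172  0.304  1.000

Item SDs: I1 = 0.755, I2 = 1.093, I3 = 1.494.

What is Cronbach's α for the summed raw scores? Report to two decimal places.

Cronbach's α = 0.41

Σσ²ᵢ = 0.755² + 1.093² + 1.494² = 3.9967
Covariances σ_ij = r_ij · s_i · s_j:
  σ(I1,I2) = 0.089 × 0.755 × 1.093 = 0.0734
  σ(I1,I3) = 0.172 × 0.755 × 1.494 = 0.1940
  σ(I2,I3) = 0.304 × 1.093 × 1.494 = 0.4964
σ²_T = Σσ²ᵢ + 2·Σσ_ij = 3.9967 + 2 × 0.7638 = 5.5243
α = (3/2)·(1 − 3.9967/5.5243) = 0.41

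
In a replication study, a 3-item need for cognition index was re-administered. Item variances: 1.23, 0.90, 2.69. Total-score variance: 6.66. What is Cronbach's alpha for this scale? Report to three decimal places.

Σσᵢ² = 1.23 + 0.90 + 2.69 = 4.82
α = (k/(k−1))·(1 − Σσᵢ²/σ²_total) = (3/2)·(1 − 4.82/6.66) = 0.414

Cronbach's alpha = 0.414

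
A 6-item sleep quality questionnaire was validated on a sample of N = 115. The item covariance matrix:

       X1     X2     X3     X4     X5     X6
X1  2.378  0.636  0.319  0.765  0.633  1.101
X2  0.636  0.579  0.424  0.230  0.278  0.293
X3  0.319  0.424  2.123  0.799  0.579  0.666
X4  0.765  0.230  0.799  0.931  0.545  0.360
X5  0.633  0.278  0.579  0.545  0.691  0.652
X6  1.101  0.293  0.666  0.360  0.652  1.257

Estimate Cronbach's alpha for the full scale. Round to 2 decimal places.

Cronbach's alpha = 0.81

Σσᵢ² = 2.378 + 0.579 + 2.123 + 0.931 + 0.691 + 1.257 = 7.959
Sum of off-diagonal covariances = 8.280
total variance = 7.959 + 2 × 8.280 = 24.519
α = (k/(k−1))·(1 − Σσᵢ²/total variance) = (6/5)·(1 − 7.959/24.519) = 0.81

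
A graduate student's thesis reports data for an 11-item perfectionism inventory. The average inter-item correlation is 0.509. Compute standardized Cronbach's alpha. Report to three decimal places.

Standardized α = k·r̄ / (1 + (k−1)·r̄) = 11 × 0.509 / (1 + 10 × 0.509)
  = 5.5990 / 6.0900 = 0.919

standardized Cronbach's alpha = 0.919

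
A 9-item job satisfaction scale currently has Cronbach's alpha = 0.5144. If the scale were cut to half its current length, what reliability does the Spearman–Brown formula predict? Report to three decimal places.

Length factor m = 1/2
α' = m·α / (1 − (1−m)·α)
   = 1/2 × 0.5144 / (1 − (1 − 1/2) × 0.5144)
   = 0.2572 / 0.7428 = 0.346

predicted reliability = 0.346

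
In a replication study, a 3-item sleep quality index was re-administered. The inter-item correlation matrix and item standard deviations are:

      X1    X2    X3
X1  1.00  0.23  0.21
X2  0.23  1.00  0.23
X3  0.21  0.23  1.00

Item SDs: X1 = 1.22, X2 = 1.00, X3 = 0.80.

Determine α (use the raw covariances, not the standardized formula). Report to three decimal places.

α = 0.450

Σσ²ᵢ = 1.22² + 1.00² + 0.80² = 3.1284
Covariances σ_ij = r_ij · s_i · s_j:
  σ(X1,X2) = 0.23 × 1.22 × 1.00 = 0.2806
  σ(X1,X3) = 0.21 × 1.22 × 0.80 = 0.2050
  σ(X2,X3) = 0.23 × 1.00 × 0.80 = 0.1840
σ²_T = Σσ²ᵢ + 2·Σσ_ij = 3.1284 + 2 × 0.6696 = 4.4676
α = (3/2)·(1 − 3.1284/4.4676) = 0.450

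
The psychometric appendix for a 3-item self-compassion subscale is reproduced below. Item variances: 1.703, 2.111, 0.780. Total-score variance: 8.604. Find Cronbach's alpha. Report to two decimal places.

Σσ²ᵢ = 1.703 + 2.111 + 0.780 = 4.594
α = (k/(k−1))·(1 − Σσ²ᵢ/σ²_total) = (3/2)·(1 − 4.594/8.604) = 0.70

Cronbach's alpha = 0.70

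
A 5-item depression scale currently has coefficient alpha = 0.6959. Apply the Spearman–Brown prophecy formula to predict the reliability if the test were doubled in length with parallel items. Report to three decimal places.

Length factor m = 2
α' = m·α / (1 + (m−1)·α)
   = 2 × 0.6959 / (1 + (2 − 1) × 0.6959)
   = 1.3918 / 1.6959 = 0.821

predicted reliability = 0.821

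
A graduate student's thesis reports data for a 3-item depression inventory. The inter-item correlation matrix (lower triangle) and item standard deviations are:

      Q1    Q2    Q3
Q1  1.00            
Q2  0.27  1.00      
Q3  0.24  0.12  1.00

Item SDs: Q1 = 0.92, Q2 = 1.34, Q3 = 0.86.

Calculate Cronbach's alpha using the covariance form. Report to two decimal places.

α = 0.42

Σσ²ᵢ = 0.92² + 1.34² + 0.86² = 3.3816
Covariances σ_ij = r_ij · s_i · s_j:
  σ(Q1,Q2) = 0.27 × 0.92 × 1.34 = 0.3329
  σ(Q1,Q3) = 0.24 × 0.92 × 0.86 = 0.1899
  σ(Q2,Q3) = 0.12 × 1.34 × 0.86 = 0.1383
σ²_T = Σσ²ᵢ + 2·Σσ_ij = 3.3816 + 2 × 0.6611 = 4.7038
α = (3/2)·(1 − 3.3816/4.7038) = 0.42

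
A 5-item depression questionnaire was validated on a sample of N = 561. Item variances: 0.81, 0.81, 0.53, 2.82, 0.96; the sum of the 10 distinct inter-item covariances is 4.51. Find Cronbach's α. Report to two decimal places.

Cronbach's α = 0.75

ΣVar(i) = 0.81 + 0.81 + 0.53 + 2.82 + 0.96 = 5.93
Sum of distinct covariances = 4.51
σ²_total = ΣVar(i) + 2·Σcov = 5.93 + 2 × 4.51 = 14.95
α = (5/4)·(1 − 5.93/14.95) = 0.75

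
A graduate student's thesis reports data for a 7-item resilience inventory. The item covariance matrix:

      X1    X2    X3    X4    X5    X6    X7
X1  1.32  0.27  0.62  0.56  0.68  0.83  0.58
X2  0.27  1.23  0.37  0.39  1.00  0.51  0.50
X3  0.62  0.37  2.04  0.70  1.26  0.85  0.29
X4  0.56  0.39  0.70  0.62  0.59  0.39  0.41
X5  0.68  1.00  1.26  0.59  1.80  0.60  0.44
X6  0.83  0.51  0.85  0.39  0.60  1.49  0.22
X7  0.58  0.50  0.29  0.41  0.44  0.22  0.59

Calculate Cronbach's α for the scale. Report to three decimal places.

sum of item variances = 1.32 + 1.23 + 2.04 + 0.62 + 1.80 + 1.49 + 0.59 = 9.09
Σ_{i<j} σ_ij = 12.06
σ²_total = 9.09 + 2 × 12.06 = 33.21
α = (k/(k−1))·(1 − sum of item variances/σ²_total) = (7/6)·(1 − 9.09/33.21) = 0.847

α = 0.847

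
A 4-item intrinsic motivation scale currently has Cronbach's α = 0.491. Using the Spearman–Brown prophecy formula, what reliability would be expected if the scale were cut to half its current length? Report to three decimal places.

Length factor m = 1/2
α' = m·α / (1 − (1−m)·α)
   = 1/2 × 0.491 / (1 − (1 − 1/2) × 0.491)
   = 0.2455 / 0.7545 = 0.325

predicted reliability = 0.325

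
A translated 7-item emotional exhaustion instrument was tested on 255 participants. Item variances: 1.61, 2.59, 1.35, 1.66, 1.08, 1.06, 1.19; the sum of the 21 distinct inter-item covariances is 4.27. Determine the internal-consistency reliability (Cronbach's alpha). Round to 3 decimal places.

sum of item variances = 1.61 + 2.59 + 1.35 + 1.66 + 1.08 + 1.06 + 1.19 = 10.54
Sum of distinct covariances = 4.27
Var(T) = sum of item variances + 2·Σcov = 10.54 + 2 × 4.27 = 19.08
α = (7/6)·(1 − 10.54/19.08) = 0.522

Cronbach's alpha = 0.522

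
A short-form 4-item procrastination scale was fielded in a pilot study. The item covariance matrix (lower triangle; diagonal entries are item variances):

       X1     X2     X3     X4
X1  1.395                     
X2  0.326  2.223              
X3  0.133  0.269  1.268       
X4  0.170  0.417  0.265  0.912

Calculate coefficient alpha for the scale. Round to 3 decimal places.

ΣVar(i) = 1.395 + 2.223 + 1.268 + 0.912 = 5.798
Sum of off-diagonal covariances = 1.580
Var(T) = 5.798 + 2 × 1.580 = 8.958
α = (k/(k−1))·(1 − ΣVar(i)/Var(T)) = (4/3)·(1 − 5.798/8.958) = 0.470

α = 0.470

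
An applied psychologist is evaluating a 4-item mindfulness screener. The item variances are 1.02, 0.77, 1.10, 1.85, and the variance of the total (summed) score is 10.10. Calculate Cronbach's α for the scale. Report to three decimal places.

sum of item variances = 1.02 + 0.77 + 1.10 + 1.85 = 4.74
α = (k/(k−1))·(1 − sum of item variances/Var(T)) = (4/3)·(1 − 4.74/10.10) = 0.708

Cronbach's α = 0.708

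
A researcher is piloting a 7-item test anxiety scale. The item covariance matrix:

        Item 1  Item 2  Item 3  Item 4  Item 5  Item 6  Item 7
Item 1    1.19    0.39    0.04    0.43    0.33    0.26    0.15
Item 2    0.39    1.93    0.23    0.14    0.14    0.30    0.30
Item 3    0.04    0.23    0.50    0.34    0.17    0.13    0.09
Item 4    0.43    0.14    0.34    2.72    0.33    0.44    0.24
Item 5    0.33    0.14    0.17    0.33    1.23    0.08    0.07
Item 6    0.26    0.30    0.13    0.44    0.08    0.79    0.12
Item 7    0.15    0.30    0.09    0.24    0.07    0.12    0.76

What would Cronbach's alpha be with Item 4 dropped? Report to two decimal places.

Cronbach's alpha = 0.56

Remaining items: Item 1, Item 2, Item 3, Item 5, Item 6, Item 7 (k = 6).
sum of item variances = 1.19 + 1.93 + 0.50 + 1.23 + 0.79 + 0.76 = 6.40
Var(T) = 6.40 + 2 × 2.80 = 12.00
α (item deleted) = (6/5)·(1 − 6.40/12.00) = 0.56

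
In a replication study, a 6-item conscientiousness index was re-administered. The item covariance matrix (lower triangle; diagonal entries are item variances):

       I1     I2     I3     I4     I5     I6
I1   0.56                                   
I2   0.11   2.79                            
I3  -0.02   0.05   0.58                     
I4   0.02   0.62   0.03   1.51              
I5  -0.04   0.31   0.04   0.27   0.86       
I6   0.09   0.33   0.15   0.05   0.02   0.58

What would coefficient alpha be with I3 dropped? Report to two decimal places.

coefficient alpha = 0.45

Remaining items: I1, I2, I4, I5, I6 (k = 5).
Σσᵢ² = 0.56 + 2.79 + 1.51 + 0.86 + 0.58 = 6.30
total variance = 6.30 + 2 × 1.78 = 9.86
α (item deleted) = (5/4)·(1 − 6.30/9.86) = 0.45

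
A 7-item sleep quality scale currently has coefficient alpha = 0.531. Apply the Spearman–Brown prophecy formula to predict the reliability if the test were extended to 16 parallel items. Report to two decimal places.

predicted reliability = 0.72

Length factor m = 16/7 = 2.2857
α' = m·α / (1 + (m−1)·α)
   = 16/7 × 0.531 / (1 + (16/7 − 1) × 0.531)
   = 1.2137 / 1.6827 = 0.72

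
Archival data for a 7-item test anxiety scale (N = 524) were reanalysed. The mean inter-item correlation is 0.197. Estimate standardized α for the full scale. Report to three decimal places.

standardized α = 0.632

Standardized α = k·r̄ / (1 + (k−1)·r̄) = 7 × 0.197 / (1 + 6 × 0.197)
  = 1.3790 / 2.1820 = 0.632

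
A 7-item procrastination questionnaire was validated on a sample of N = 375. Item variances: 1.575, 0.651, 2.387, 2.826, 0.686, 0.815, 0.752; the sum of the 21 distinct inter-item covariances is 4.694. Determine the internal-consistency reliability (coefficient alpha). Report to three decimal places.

Σσ²ᵢ = 1.575 + 0.651 + 2.387 + 2.826 + 0.686 + 0.815 + 0.752 = 9.692
Sum of distinct covariances = 4.694
total variance = Σσ²ᵢ + 2·Σcov = 9.692 + 2 × 4.694 = 19.080
α = (7/6)·(1 − 9.692/19.080) = 0.574

α = 0.574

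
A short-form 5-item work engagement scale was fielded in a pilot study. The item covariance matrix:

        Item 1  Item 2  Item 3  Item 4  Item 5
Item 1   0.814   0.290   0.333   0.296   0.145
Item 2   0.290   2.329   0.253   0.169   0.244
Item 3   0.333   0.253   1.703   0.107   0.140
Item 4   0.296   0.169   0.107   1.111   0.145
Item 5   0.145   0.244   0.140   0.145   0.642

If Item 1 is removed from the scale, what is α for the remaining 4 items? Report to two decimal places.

Remaining items: Item 2, Item 3, Item 4, Item 5 (k = 4).
Σσ²ᵢ = 2.329 + 1.703 + 1.111 + 0.642 = 5.785
σ²_total = 5.785 + 2 × 1.058 = 7.901
α (item deleted) = (4/3)·(1 − 5.785/7.901) = 0.36

α = 0.36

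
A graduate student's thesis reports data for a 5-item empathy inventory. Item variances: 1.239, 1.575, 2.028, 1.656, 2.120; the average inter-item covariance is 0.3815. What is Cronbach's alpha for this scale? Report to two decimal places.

Σσ²ᵢ = 1.239 + 1.575 + 2.028 + 1.656 + 2.120 = 8.618
Sum of the 10 distinct covariances = 10 × 0.3815 = 3.8150
total variance = Σσ²ᵢ + 2·Σcov = 8.618 + 2 × 3.8150 = 16.2480
α = (5/4)·(1 − 8.618/16.2480) = 0.59

Cronbach's alpha = 0.59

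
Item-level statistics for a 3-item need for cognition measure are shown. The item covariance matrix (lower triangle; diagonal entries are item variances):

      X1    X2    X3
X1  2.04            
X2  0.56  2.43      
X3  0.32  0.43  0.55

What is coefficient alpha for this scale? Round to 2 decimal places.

α = 0.51

Σσ²ᵢ = 2.04 + 2.43 + 0.55 = 5.02
Sum of off-diagonal covariances = 1.31
σ²_T = 5.02 + 2 × 1.31 = 7.64
α = (k/(k−1))·(1 − Σσ²ᵢ/σ²_T) = (3/2)·(1 − 5.02/7.64) = 0.51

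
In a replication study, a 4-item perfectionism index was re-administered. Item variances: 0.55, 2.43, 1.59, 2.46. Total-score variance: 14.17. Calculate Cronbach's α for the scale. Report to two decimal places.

α = 0.67

Σσ²ᵢ = 0.55 + 2.43 + 1.59 + 2.46 = 7.03
α = (k/(k−1))·(1 − Σσ²ᵢ/σ²_total) = (4/3)·(1 − 7.03/14.17) = 0.67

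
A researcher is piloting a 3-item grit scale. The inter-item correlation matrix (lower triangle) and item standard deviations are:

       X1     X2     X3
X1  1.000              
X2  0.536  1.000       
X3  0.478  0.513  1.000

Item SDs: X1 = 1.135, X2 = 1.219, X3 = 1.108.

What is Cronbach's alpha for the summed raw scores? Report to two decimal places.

Σσ²ᵢ = 1.135² + 1.219² + 1.108² = 4.0019
Covariances σ_ij = r_ij · s_i · s_j:
  σ(X1,X2) = 0.536 × 1.135 × 1.219 = 0.7416
  σ(X1,X3) = 0.478 × 1.135 × 1.108 = 0.6011
  σ(X2,X3) = 0.513 × 1.219 × 1.108 = 0.6929
σ²_T = Σσ²ᵢ + 2·Σσ_ij = 4.0019 + 2 × 2.0356 = 8.0731
α = (3/2)·(1 − 4.0019/8.0731) = 0.76

α = 0.76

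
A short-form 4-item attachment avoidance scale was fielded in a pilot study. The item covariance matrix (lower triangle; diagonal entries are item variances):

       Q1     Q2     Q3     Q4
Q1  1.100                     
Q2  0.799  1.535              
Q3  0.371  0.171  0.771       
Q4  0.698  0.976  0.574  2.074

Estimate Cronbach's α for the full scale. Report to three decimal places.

sum of item variances = 1.100 + 1.535 + 0.771 + 2.074 = 5.480
Sum of the distinct covariances = 3.589
Var(T) = 5.480 + 2 × 3.589 = 12.658
α = (k/(k−1))·(1 − sum of item variances/Var(T)) = (4/3)·(1 − 5.480/12.658) = 0.756

α = 0.756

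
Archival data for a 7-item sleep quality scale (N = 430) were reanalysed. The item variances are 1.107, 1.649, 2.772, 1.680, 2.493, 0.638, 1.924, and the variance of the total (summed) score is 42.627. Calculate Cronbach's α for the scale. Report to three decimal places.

sum of item variances = 1.107 + 1.649 + 2.772 + 1.680 + 2.493 + 0.638 + 1.924 = 12.263
α = (k/(k−1))·(1 − sum of item variances/total variance) = (7/6)·(1 − 12.263/42.627) = 0.831

Cronbach's α = 0.831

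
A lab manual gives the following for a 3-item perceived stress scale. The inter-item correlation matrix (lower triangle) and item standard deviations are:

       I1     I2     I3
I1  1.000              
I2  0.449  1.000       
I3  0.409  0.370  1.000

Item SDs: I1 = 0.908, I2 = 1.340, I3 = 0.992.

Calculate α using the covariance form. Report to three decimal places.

α = 0.658

Σσ²ᵢ = 0.908² + 1.340² + 0.992² = 3.6041
Covariances σ_ij = r_ij · s_i · s_j:
  σ(I1,I2) = 0.449 × 0.908 × 1.340 = 0.5463
  σ(I1,I3) = 0.409 × 0.908 × 0.992 = 0.3684
  σ(I2,I3) = 0.370 × 1.340 × 0.992 = 0.4918
σ²_T = Σσ²ᵢ + 2·Σσ_ij = 3.6041 + 2 × 1.4065 = 6.4171
α = (3/2)·(1 − 3.6041/6.4171) = 0.658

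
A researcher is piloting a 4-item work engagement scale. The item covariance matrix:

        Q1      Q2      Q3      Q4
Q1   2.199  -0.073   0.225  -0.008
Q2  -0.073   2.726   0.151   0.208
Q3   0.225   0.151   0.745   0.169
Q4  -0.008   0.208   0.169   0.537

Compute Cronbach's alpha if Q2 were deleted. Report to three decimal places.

α = 0.272

Remaining items: Q1, Q3, Q4 (k = 3).
Σσ²ᵢ = 2.199 + 0.745 + 0.537 = 3.481
σ²_total = 3.481 + 2 × 0.386 = 4.253
α (item deleted) = (3/2)·(1 − 3.481/4.253) = 0.272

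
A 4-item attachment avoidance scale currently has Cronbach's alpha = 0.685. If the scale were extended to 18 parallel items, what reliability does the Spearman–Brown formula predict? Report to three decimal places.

predicted reliability = 0.907

Length factor m = 18/4 = 4.5000
α' = m·α / (1 + (m−1)·α)
   = 18/4 × 0.685 / (1 + (18/4 − 1) × 0.685)
   = 3.0825 / 3.3975 = 0.907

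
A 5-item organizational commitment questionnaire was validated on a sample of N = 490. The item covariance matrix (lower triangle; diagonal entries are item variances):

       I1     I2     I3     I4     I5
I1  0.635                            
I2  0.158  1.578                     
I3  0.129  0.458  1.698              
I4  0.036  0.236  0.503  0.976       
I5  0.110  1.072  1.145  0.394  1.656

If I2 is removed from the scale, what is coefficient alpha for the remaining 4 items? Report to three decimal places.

Remaining items: I1, I3, I4, I5 (k = 4).
ΣVar(i) = 0.635 + 1.698 + 0.976 + 1.656 = 4.965
σ²_T = 4.965 + 2 × 2.317 = 9.599
α (item deleted) = (4/3)·(1 − 4.965/9.599) = 0.644

coefficient alpha = 0.644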